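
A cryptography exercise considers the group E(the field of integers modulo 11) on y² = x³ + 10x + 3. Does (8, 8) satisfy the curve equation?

no

y² = 8² ≡ 9; x³ + 10x + 3 = 595 ≡ 1 (mod 11). 9 ≠ 1.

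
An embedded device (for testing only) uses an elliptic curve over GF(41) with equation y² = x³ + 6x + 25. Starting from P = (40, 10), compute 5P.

Repeated addition: build up to 5P.
2P: tangent at (40, 10): λ = (3·40² + 6)/(2·10) ≡ 9/20. 20⁻¹ ≡ 39 (mod 41), so λ ≡ 9·39 ≡ 23.
  x = λ² - 40 - 40 = 529 - 80 ≡ 39; y = λ·(40 - 39) - 10 ≡ 13. → (39, 13)
3P: (39, 13) + (40, 10). λ = (10 - 13)/(40 - 39) ≡ 38/1 mod 41. 1⁻¹ ≡ 1 (mod 41), so λ ≡ 38.
  x = λ² - 39 - 40 = 1444 - 79 ≡ 12; y = λ·(39 - 12) - 13 ≡ 29. → (12, 29)
4P: (12, 29) + (40, 10). λ = (10 - 29)/(40 - 12) ≡ 22/28 mod 41. 28⁻¹ ≡ 22 (mod 41) since 28·22 = 616 ≡ 1, so λ ≡ 33.
  x = λ² - 12 - 40 = 1089 - 52 ≡ 12; y = λ·(12 - 12) - 29 ≡ 12. → (12, 12)
5P: (12, 12) + (40, 10). λ = (10 - 12)/(40 - 12) ≡ 39/28 mod 41. 28⁻¹ ≡ 22 (mod 41) since 28·22 = 616 ≡ 1, so λ ≡ 38.
  x = λ² - 12 - 40 = 1444 - 52 ≡ 39; y = λ·(12 - 39) - 12 ≡ 28. → (39, 28)

(39, 28)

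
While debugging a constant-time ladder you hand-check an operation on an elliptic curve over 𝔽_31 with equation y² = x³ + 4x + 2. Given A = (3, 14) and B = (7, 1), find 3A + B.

(28, 5)

First 3A:
Repeated addition: build up to 3A.
2A: tangent at (3, 14): λ = (3·3² + 4)/(2·14) ≡ 0/28. 28⁻¹ ≡ 10 (mod 31), so λ ≡ 0·10 ≡ 0.
  x = λ² - 3 - 3 = 0 - 6 ≡ 25; y = λ·(3 - 25) - 14 ≡ 17. → (25, 17)
3A: (25, 17) + (3, 14). λ = (14 - 17)/(3 - 25) ≡ 28/9 mod 31. 9⁻¹ ≡ 7 (mod 31), so λ ≡ 10.
  x = λ² - 25 - 3 = 100 - 28 ≡ 10; y = λ·(25 - 10) - 17 ≡ 9. → (10, 9)
3A = (10, 9).
Finally 3A + B:
(10, 9) + (7, 1). λ = (1 - 9)/(7 - 10) ≡ 23/28 mod 31. 28⁻¹ ≡ 10 (mod 31), so λ ≡ 13.
  x = λ² - 10 - 7 = 169 - 17 ≡ 28; y = λ·(10 - 28) - 9 ≡ 5. → (28, 5)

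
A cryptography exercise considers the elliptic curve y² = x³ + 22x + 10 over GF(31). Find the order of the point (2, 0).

2

2P: (2, 0) + (2, 0): same x and y₁ ≡ -y₂, so the sum is O.
2P = O, so the order is 2.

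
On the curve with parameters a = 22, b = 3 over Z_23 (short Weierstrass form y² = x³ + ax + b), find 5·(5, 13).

Write Q = (5, 13).
Double-and-add on 5 = (101)₂. Start with Q = (5, 13) for the leading 1-bit.
double: tangent at (5, 13): λ = (3·5² + 22)/(2·13) ≡ 5/3. 3⁻¹ ≡ 8 (mod 23), so λ ≡ 5·8 ≡ 17.
  x = λ² - 5 - 5 = 289 - 10 ≡ 3; y = λ·(5 - 3) - 13 ≡ 21. → (3, 21)
double: tangent at (3, 21): λ = (3·3² + 22)/(2·21) ≡ 3/19. 19⁻¹ ≡ 17 (mod 23), so λ ≡ 3·17 ≡ 5.
  x = λ² - 3 - 3 = 25 - 6 ≡ 19; y = λ·(3 - 19) - 21 ≡ 14. → (19, 14)
add Q: (19, 14) + (5, 13). λ = (13 - 14)/(5 - 19) ≡ 22/9 mod 23. 9⁻¹ ≡ 18 (mod 23), so λ ≡ 5.
  x = λ² - 19 - 5 = 25 - 24 ≡ 1; y = λ·(19 - 1) - 14 ≡ 7. → (1, 7)

(1, 7)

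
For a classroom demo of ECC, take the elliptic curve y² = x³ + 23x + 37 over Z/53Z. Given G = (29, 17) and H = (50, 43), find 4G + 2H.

First 4G:
Double-and-add on 4 = (100)₂. Start with G = (29, 17) for the leading 1-bit.
double: tangent at (29, 17): λ = (3·29² + 23)/(2·17) ≡ 2/34. 34⁻¹ ≡ 39 (mod 53), so λ ≡ 2·39 ≡ 25.
  x = λ² - 29 - 29 = 625 - 58 ≡ 37; y = λ·(29 - 37) - 17 ≡ 48. → (37, 48)
double: tangent at (37, 48): λ = (3·37² + 23)/(2·48) ≡ 49/43. 43⁻¹ ≡ 37 (mod 53) since 43·37 = 1591 ≡ 1, so λ ≡ 49·37 ≡ 11.
  x = λ² - 37 - 37 = 121 - 74 ≡ 47; y = λ·(37 - 47) - 48 ≡ 1. → (47, 1)
4G = (47, 1).
Next 2H:
Repeated addition: build up to 2H.
2H: tangent at (50, 43): λ = (3·50² + 23)/(2·43) ≡ 50/33. 33⁻¹ ≡ 45 (mod 53) since 33·45 = 1485 ≡ 1, so λ ≡ 50·45 ≡ 24.
  x = λ² - 50 - 50 = 576 - 100 ≡ 52; y = λ·(50 - 52) - 43 ≡ 15. → (52, 15)
2H = (52, 15).
Finally 4G + 2H:
(47, 1) + (52, 15). λ = (15 - 1)/(52 - 47) ≡ 14/5 mod 53. 5⁻¹ ≡ 32 (mod 53), so λ ≡ 24.
  x = λ² - 47 - 52 = 576 - 99 ≡ 0; y = λ·(47 - 0) - 1 ≡ 14. → (0, 14)

(0, 14)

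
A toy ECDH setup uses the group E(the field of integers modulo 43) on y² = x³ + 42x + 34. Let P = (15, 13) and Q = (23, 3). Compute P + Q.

(15, 13) + (23, 3). λ = (3 - 13)/(23 - 15) ≡ 33/8 mod 43. 8⁻¹ ≡ 27 (mod 43), so λ ≡ 31.
  x = λ² - 15 - 23 = 961 - 38 ≡ 20; y = λ·(15 - 20) - 13 ≡ 4. → (20, 4)

(20, 4)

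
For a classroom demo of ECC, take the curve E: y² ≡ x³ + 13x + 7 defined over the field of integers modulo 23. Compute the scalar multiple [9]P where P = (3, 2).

Repeated addition: build up to 9P.
2P: tangent at (3, 2): λ = (3·3² + 13)/(2·2) ≡ 17/4. 4⁻¹ ≡ 6 (mod 23), so λ ≡ 17·6 ≡ 10.
  x = λ² - 3 - 3 = 100 - 6 ≡ 2; y = λ·(3 - 2) - 2 ≡ 8. → (2, 8)
3P: (2, 8) + (3, 2). λ = (2 - 8)/(3 - 2) ≡ 17/1 mod 23. 1⁻¹ ≡ 1 (mod 23), so λ ≡ 17.
  x = λ² - 2 - 3 = 289 - 5 ≡ 8; y = λ·(2 - 8) - 8 ≡ 5. → (8, 5)
4P: (8, 5) + (3, 2). λ = (2 - 5)/(3 - 8) ≡ 20/18 mod 23. 18⁻¹ ≡ 9 (mod 23), so λ ≡ 19.
  x = λ² - 8 - 3 = 361 - 11 ≡ 5; y = λ·(8 - 5) - 5 ≡ 6. → (5, 6)
5P: (5, 6) + (3, 2). λ = (2 - 6)/(3 - 5) ≡ 19/21 mod 23. 21⁻¹ ≡ 11 (mod 23), so λ ≡ 2.
  x = λ² - 5 - 3 = 4 - 8 ≡ 19; y = λ·(5 - 19) - 6 ≡ 12. → (19, 12)
6P: (19, 12) + (3, 2). λ = (2 - 12)/(3 - 19) ≡ 13/7 mod 23. 7⁻¹ ≡ 10 (mod 23), so λ ≡ 15.
  x = λ² - 19 - 3 = 225 - 22 ≡ 19; y = λ·(19 - 19) - 12 ≡ 11. → (19, 11)
7P: (19, 11) + (3, 2). λ = (2 - 11)/(3 - 19) ≡ 14/7 mod 23. 7⁻¹ ≡ 10 (mod 23) since 7·10 = 70 ≡ 1, so λ ≡ 2.
  x = λ² - 19 - 3 = 4 - 22 ≡ 5; y = λ·(19 - 5) - 11 ≡ 17. → (5, 17)
8P: (5, 17) + (3, 2). λ = (2 - 17)/(3 - 5) ≡ 8/21 mod 23. 21⁻¹ ≡ 11 (mod 23) since 21·11 = 231 ≡ 1, so λ ≡ 19.
  x = λ² - 5 - 3 = 361 - 8 ≡ 8; y = λ·(5 - 8) - 17 ≡ 18. → (8, 18)
9P: (8, 18) + (3, 2). λ = (2 - 18)/(3 - 8) ≡ 7/18 mod 23. 18⁻¹ ≡ 9 (mod 23) since 18·9 = 162 ≡ 1, so λ ≡ 17.
  x = λ² - 8 - 3 = 289 - 11 ≡ 2; y = λ·(8 - 2) - 18 ≡ 15. → (2, 15)

(2, 15)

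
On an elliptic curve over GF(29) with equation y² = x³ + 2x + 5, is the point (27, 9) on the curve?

y² = 9² ≡ 23; x³ + 2x + 5 = 19742 ≡ 22 (mod 29). 23 ≠ 22.

no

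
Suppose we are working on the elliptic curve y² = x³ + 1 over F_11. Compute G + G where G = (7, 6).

tangent at (7, 6): λ = (3·7² + 0)/(2·6) ≡ 4/1. 1⁻¹ ≡ 1 (mod 11), so λ ≡ 4·1 ≡ 4.
  x = λ² - 7 - 7 = 16 - 14 ≡ 2; y = λ·(7 - 2) - 6 ≡ 3. → (2, 3)

(2, 3)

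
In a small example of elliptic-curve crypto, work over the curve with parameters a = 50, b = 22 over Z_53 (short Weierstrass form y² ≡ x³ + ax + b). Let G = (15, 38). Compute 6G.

(45, 45)

Repeated addition: build up to 6G.
2G: tangent at (15, 38): λ = (3·15² + 50)/(2·38) ≡ 36/23. 23⁻¹ ≡ 30 (mod 53), so λ ≡ 36·30 ≡ 20.
  x = λ² - 15 - 15 = 400 - 30 ≡ 52; y = λ·(15 - 52) - 38 ≡ 17. → (52, 17)
3G: (52, 17) + (15, 38). λ = (38 - 17)/(15 - 52) ≡ 21/16 mod 53. 16⁻¹ ≡ 10 (mod 53) since 16·10 = 160 ≡ 1, so λ ≡ 51.
  x = λ² - 52 - 15 = 2601 - 67 ≡ 43; y = λ·(52 - 43) - 17 ≡ 18. → (43, 18)
4G: (43, 18) + (15, 38). λ = (38 - 18)/(15 - 43) ≡ 20/25 mod 53. 25⁻¹ ≡ 17 (mod 53), so λ ≡ 22.
  x = λ² - 43 - 15 = 484 - 58 ≡ 2; y = λ·(43 - 2) - 18 ≡ 36. → (2, 36)
5G: (2, 36) + (15, 38). λ = (38 - 36)/(15 - 2) ≡ 2/13 mod 53. 13⁻¹ ≡ 49 (mod 53), so λ ≡ 45.
  x = λ² - 2 - 15 = 2025 - 17 ≡ 47; y = λ·(2 - 47) - 36 ≡ 6. → (47, 6)
6G: (47, 6) + (15, 38). λ = (38 - 6)/(15 - 47) ≡ 32/21 mod 53. 21⁻¹ ≡ 48 (mod 53), so λ ≡ 52.
  x = λ² - 47 - 15 = 2704 - 62 ≡ 45; y = λ·(47 - 45) - 6 ≡ 45. → (45, 45)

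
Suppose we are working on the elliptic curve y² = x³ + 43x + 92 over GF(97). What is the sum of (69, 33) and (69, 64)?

The two points share x = 69 and their y-coordinates satisfy 33 + 64 ≡ 0 (mod 97), so they are inverses. Their sum is the point at infinity.

O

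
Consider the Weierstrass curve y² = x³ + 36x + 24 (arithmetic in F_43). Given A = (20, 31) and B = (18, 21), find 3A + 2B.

First 3A:
Repeated addition: build up to 3A.
2A: tangent at (20, 31): λ = (3·20² + 36)/(2·31) ≡ 32/19. 19⁻¹ ≡ 34 (mod 43) since 19·34 = 646 ≡ 1, so λ ≡ 32·34 ≡ 13.
  x = λ² - 20 - 20 = 169 - 40 ≡ 0; y = λ·(20 - 0) - 31 ≡ 14. → (0, 14)
3A: (0, 14) + (20, 31). λ = (31 - 14)/(20 - 0) ≡ 17/20 mod 43. 20⁻¹ ≡ 28 (mod 43) since 20·28 = 560 ≡ 1, so λ ≡ 3.
  x = λ² - 0 - 20 = 9 - 20 ≡ 32; y = λ·(0 - 32) - 14 ≡ 19. → (32, 19)
3A = (32, 19).
Next 2B:
Repeated addition: build up to 2B.
2B: tangent at (18, 21): λ = (3·18² + 36)/(2·21) ≡ 19/42. 42⁻¹ ≡ 42 (mod 43), so λ ≡ 19·42 ≡ 24.
  x = λ² - 18 - 18 = 576 - 36 ≡ 24; y = λ·(18 - 24) - 21 ≡ 7. → (24, 7)
2B = (24, 7).
Finally 3A + 2B:
(32, 19) + (24, 7). λ = (7 - 19)/(24 - 32) ≡ 31/35 mod 43. 35⁻¹ ≡ 16 (mod 43) since 35·16 = 560 ≡ 1, so λ ≡ 23.
  x = λ² - 32 - 24 = 529 - 56 ≡ 0; y = λ·(32 - 0) - 19 ≡ 29. → (0, 29)

(0, 29)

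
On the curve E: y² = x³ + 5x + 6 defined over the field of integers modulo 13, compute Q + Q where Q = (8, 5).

tangent at (8, 5): λ = (3·8² + 5)/(2·5) ≡ 2/10. 10⁻¹ ≡ 4 (mod 13) since 10·4 = 40 ≡ 1, so λ ≡ 2·4 ≡ 8.
  x = λ² - 8 - 8 = 64 - 16 ≡ 9; y = λ·(8 - 9) - 5 ≡ 0. → (9, 0)

(9, 0)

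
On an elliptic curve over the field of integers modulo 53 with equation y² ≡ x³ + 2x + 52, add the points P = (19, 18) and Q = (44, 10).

(19, 18) + (44, 10). λ = (10 - 18)/(44 - 19) ≡ 45/25 mod 53. 25⁻¹ ≡ 17 (mod 53), so λ ≡ 23.
  x = λ² - 19 - 44 = 529 - 63 ≡ 42; y = λ·(19 - 42) - 18 ≡ 36. → (42, 36)

(42, 36)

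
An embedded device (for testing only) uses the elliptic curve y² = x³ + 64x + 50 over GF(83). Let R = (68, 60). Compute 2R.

tangent at (68, 60): λ = (3·68² + 64)/(2·60) ≡ 75/37. 37⁻¹ ≡ 9 (mod 83), so λ ≡ 75·9 ≡ 11.
  x = λ² - 68 - 68 = 121 - 136 ≡ 68; y = λ·(68 - 68) - 60 ≡ 23. → (68, 23)

(68, 23)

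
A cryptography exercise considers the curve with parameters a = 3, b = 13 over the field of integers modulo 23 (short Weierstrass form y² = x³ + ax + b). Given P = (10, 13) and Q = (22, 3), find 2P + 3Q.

First 2P:
Repeated addition: build up to 2P.
2P: tangent at (10, 13): λ = (3·10² + 3)/(2·13) ≡ 4/3. 3⁻¹ ≡ 8 (mod 23) since 3·8 = 24 ≡ 1, so λ ≡ 4·8 ≡ 9.
  x = λ² - 10 - 10 = 81 - 20 ≡ 15; y = λ·(10 - 15) - 13 ≡ 11. → (15, 11)
2P = (15, 11).
Next 3Q:
Repeated addition: build up to 3Q.
2Q: tangent at (22, 3): λ = (3·22² + 3)/(2·3) ≡ 6/6. 6⁻¹ ≡ 4 (mod 23), so λ ≡ 6·4 ≡ 1.
  x = λ² - 22 - 22 = 1 - 44 ≡ 3; y = λ·(22 - 3) - 3 ≡ 16. → (3, 16)
3Q: (3, 16) + (22, 3). λ = (3 - 16)/(22 - 3) ≡ 10/19 mod 23. 19⁻¹ ≡ 17 (mod 23), so λ ≡ 9.
  x = λ² - 3 - 22 = 81 - 25 ≡ 10; y = λ·(3 - 10) - 16 ≡ 13. → (10, 13)
3Q = (10, 13).
Finally 2P + 3Q:
(15, 11) + (10, 13). λ = (13 - 11)/(10 - 15) ≡ 2/18 mod 23. 18⁻¹ ≡ 9 (mod 23), so λ ≡ 18.
  x = λ² - 15 - 10 = 324 - 25 ≡ 0; y = λ·(15 - 0) - 11 ≡ 6. → (0, 6)

(0, 6)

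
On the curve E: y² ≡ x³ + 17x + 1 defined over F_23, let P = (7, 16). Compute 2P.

(4, 8)

tangent at (7, 16): λ = (3·7² + 17)/(2·16) ≡ 3/9. 9⁻¹ ≡ 18 (mod 23) since 9·18 = 162 ≡ 1, so λ ≡ 3·18 ≡ 8.
  x = λ² - 7 - 7 = 64 - 14 ≡ 4; y = λ·(7 - 4) - 16 ≡ 8. → (4, 8)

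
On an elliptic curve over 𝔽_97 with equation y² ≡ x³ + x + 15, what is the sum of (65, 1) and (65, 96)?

O

The two points share x = 65 and their y-coordinates satisfy 1 + 96 ≡ 0 (mod 97), so they are inverses. Their sum is the point at infinity.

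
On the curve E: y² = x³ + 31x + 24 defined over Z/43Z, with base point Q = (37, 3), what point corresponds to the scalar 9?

Double-and-add on 9 = (1001)₂. Start with Q = (37, 3) for the leading 1-bit.
double: tangent at (37, 3): λ = (3·37² + 31)/(2·3) ≡ 10/6. 6⁻¹ ≡ 36 (mod 43), so λ ≡ 10·36 ≡ 16.
  x = λ² - 37 - 37 = 256 - 74 ≡ 10; y = λ·(37 - 10) - 3 ≡ 42. → (10, 42)
double: tangent at (10, 42): λ = (3·10² + 31)/(2·42) ≡ 30/41. 41⁻¹ ≡ 21 (mod 43) since 41·21 = 861 ≡ 1, so λ ≡ 30·21 ≡ 28.
  x = λ² - 10 - 10 = 784 - 20 ≡ 33; y = λ·(10 - 33) - 42 ≡ 2. → (33, 2)
double: tangent at (33, 2): λ = (3·33² + 31)/(2·2) ≡ 30/4. 4⁻¹ ≡ 11 (mod 43), so λ ≡ 30·11 ≡ 29.
  x = λ² - 33 - 33 = 841 - 66 ≡ 1; y = λ·(33 - 1) - 2 ≡ 23. → (1, 23)
add Q: (1, 23) + (37, 3). λ = (3 - 23)/(37 - 1) ≡ 23/36 mod 43. 36⁻¹ ≡ 6 (mod 43), so λ ≡ 9.
  x = λ² - 1 - 37 = 81 - 38 ≡ 0; y = λ·(1 - 0) - 23 ≡ 29. → (0, 29)

(0, 29)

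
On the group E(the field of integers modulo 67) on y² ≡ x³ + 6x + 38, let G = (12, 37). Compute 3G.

Repeated addition: build up to 3G.
2G: tangent at (12, 37): λ = (3·12² + 6)/(2·37) ≡ 36/7. 7⁻¹ ≡ 48 (mod 67), so λ ≡ 36·48 ≡ 53.
  x = λ² - 12 - 12 = 2809 - 24 ≡ 38; y = λ·(12 - 38) - 37 ≡ 59. → (38, 59)
3G: (38, 59) + (12, 37). λ = (37 - 59)/(12 - 38) ≡ 45/41 mod 67. 41⁻¹ ≡ 18 (mod 67) since 41·18 = 738 ≡ 1, so λ ≡ 6.
  x = λ² - 38 - 12 = 36 - 50 ≡ 53; y = λ·(38 - 53) - 59 ≡ 52. → (53, 52)

(53, 52)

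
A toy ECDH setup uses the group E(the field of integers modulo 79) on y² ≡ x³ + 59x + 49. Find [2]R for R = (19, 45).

tangent at (19, 45): λ = (3·19² + 59)/(2·45) ≡ 36/11. 11⁻¹ ≡ 36 (mod 79) since 11·36 = 396 ≡ 1, so λ ≡ 36·36 ≡ 32.
  x = λ² - 19 - 19 = 1024 - 38 ≡ 38; y = λ·(19 - 38) - 45 ≡ 58. → (38, 58)

(38, 58)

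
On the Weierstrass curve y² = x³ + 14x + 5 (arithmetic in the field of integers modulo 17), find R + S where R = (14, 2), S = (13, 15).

(6, 13)

(14, 2) + (13, 15). λ = (15 - 2)/(13 - 14) ≡ 13/16 mod 17. 16⁻¹ ≡ 16 (mod 17), so λ ≡ 4.
  x = λ² - 14 - 13 = 16 - 27 ≡ 6; y = λ·(14 - 6) - 2 ≡ 13. → (6, 13)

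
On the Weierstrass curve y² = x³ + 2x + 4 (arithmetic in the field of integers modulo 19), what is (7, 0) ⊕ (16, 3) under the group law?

(7, 0) + (16, 3). λ = (3 - 0)/(16 - 7) ≡ 3/9 mod 19. 9⁻¹ ≡ 17 (mod 19), so λ ≡ 13.
  x = λ² - 7 - 16 = 169 - 23 ≡ 13; y = λ·(7 - 13) - 0 ≡ 17. → (13, 17)

(13, 17)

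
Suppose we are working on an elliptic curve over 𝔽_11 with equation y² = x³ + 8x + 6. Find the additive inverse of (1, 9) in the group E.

-(1, 9) = (1, -9 mod 11) = (1, 2).

(1, 2)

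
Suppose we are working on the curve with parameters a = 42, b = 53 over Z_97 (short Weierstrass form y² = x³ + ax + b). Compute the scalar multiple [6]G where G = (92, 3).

Double-and-add on 6 = (110)₂. Start with G = (92, 3) for the leading 1-bit.
double: tangent at (92, 3): λ = (3·92² + 42)/(2·3) ≡ 20/6. 6⁻¹ ≡ 81 (mod 97) since 6·81 = 486 ≡ 1, so λ ≡ 20·81 ≡ 68.
  x = λ² - 92 - 92 = 4624 - 184 ≡ 75; y = λ·(92 - 75) - 3 ≡ 86. → (75, 86)
add G: (75, 86) + (92, 3). λ = (3 - 86)/(92 - 75) ≡ 14/17 mod 97. 17⁻¹ ≡ 40 (mod 97) since 17·40 = 680 ≡ 1, so λ ≡ 75.
  x = λ² - 75 - 92 = 5625 - 167 ≡ 26; y = λ·(75 - 26) - 86 ≡ 0. → (26, 0)
double: (26, 0) + (26, 0): same x and y₁ ≡ -y₂, so the sum is O.

O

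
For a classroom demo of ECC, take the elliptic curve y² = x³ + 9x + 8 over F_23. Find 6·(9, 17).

O

Write G = (9, 17).
Repeated addition: build up to 6G.
2G: tangent at (9, 17): λ = (3·9² + 9)/(2·17) ≡ 22/11. 11⁻¹ ≡ 21 (mod 23) since 11·21 = 231 ≡ 1, so λ ≡ 22·21 ≡ 2.
  x = λ² - 9 - 9 = 4 - 18 ≡ 9; y = λ·(9 - 9) - 17 ≡ 6. → (9, 6)
3G: (9, 6) + (9, 17): same x and y₁ ≡ -y₂, so the sum is ∞.
4G: ∞ + (9, 17) = (9, 17) (identity).
5G: tangent at (9, 17): λ = (3·9² + 9)/(2·17) ≡ 22/11. 11⁻¹ ≡ 21 (mod 23), so λ ≡ 22·21 ≡ 2.
  x = λ² - 9 - 9 = 4 - 18 ≡ 9; y = λ·(9 - 9) - 17 ≡ 6. → (9, 6)
6G: (9, 6) + (9, 17): same x and y₁ ≡ -y₂, so the sum is ∞.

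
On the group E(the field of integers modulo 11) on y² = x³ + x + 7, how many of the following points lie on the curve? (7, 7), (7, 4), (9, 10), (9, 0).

(7, 7): 7² ≡ 5, rhs ≡ 5 → on.
(7, 4): 4² ≡ 5, rhs ≡ 5 → on.
(9, 10): 10² ≡ 1, rhs ≡ 8 → off.
(9, 0): 0² ≡ 0, rhs ≡ 8 → off.

2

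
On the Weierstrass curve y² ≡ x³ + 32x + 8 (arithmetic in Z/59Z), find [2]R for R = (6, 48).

(48, 53)

tangent at (6, 48): λ = (3·6² + 32)/(2·48) ≡ 22/37. 37⁻¹ ≡ 8 (mod 59) since 37·8 = 296 ≡ 1, so λ ≡ 22·8 ≡ 58.
  x = λ² - 6 - 6 = 3364 - 12 ≡ 48; y = λ·(6 - 48) - 48 ≡ 53. → (48, 53)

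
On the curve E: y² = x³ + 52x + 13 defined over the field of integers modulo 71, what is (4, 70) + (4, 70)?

(7, 9)

tangent at (4, 70): λ = (3·4² + 52)/(2·70) ≡ 29/69. 69⁻¹ ≡ 35 (mod 71), so λ ≡ 29·35 ≡ 21.
  x = λ² - 4 - 4 = 441 - 8 ≡ 7; y = λ·(4 - 7) - 70 ≡ 9. → (7, 9)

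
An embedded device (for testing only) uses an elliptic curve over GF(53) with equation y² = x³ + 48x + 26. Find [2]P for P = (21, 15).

tangent at (21, 15): λ = (3·21² + 48)/(2·15) ≡ 46/30. 30⁻¹ ≡ 23 (mod 53) since 30·23 = 690 ≡ 1, so λ ≡ 46·23 ≡ 51.
  x = λ² - 21 - 21 = 2601 - 42 ≡ 15; y = λ·(21 - 15) - 15 ≡ 26. → (15, 26)

(15, 26)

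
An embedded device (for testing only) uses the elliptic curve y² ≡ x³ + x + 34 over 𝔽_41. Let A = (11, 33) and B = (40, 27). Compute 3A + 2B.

(27, 8)

First 3A:
Repeated addition: build up to 3A.
2A: tangent at (11, 33): λ = (3·11² + 1)/(2·33) ≡ 36/25. 25⁻¹ ≡ 23 (mod 41), so λ ≡ 36·23 ≡ 8.
  x = λ² - 11 - 11 = 64 - 22 ≡ 1; y = λ·(11 - 1) - 33 ≡ 6. → (1, 6)
3A: (1, 6) + (11, 33). λ = (33 - 6)/(11 - 1) ≡ 27/10 mod 41. 10⁻¹ ≡ 37 (mod 41) since 10·37 = 370 ≡ 1, so λ ≡ 15.
  x = λ² - 1 - 11 = 225 - 12 ≡ 8; y = λ·(1 - 8) - 6 ≡ 12. → (8, 12)
3A = (8, 12).
Next 2B:
Repeated addition: build up to 2B.
2B: tangent at (40, 27): λ = (3·40² + 1)/(2·27) ≡ 4/13. 13⁻¹ ≡ 19 (mod 41), so λ ≡ 4·19 ≡ 35.
  x = λ² - 40 - 40 = 1225 - 80 ≡ 38; y = λ·(40 - 38) - 27 ≡ 2. → (38, 2)
2B = (38, 2).
Finally 3A + 2B:
(8, 12) + (38, 2). λ = (2 - 12)/(38 - 8) ≡ 31/30 mod 41. 30⁻¹ ≡ 26 (mod 41), so λ ≡ 27.
  x = λ² - 8 - 38 = 729 - 46 ≡ 27; y = λ·(8 - 27) - 12 ≡ 8. → (27, 8)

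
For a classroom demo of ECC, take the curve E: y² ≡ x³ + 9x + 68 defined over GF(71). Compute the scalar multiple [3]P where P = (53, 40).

Repeated addition: build up to 3P.
2P: tangent at (53, 40): λ = (3·53² + 9)/(2·40) ≡ 58/9. 9⁻¹ ≡ 8 (mod 71) since 9·8 = 72 ≡ 1, so λ ≡ 58·8 ≡ 38.
  x = λ² - 53 - 53 = 1444 - 106 ≡ 60; y = λ·(53 - 60) - 40 ≡ 49. → (60, 49)
3P: (60, 49) + (53, 40). λ = (40 - 49)/(53 - 60) ≡ 62/64 mod 71. 64⁻¹ ≡ 10 (mod 71) since 64·10 = 640 ≡ 1, so λ ≡ 52.
  x = λ² - 60 - 53 = 2704 - 113 ≡ 35; y = λ·(60 - 35) - 49 ≡ 44. → (35, 44)

(35, 44)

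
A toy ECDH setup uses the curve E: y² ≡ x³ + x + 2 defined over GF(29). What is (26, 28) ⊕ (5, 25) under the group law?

(26, 28) + (5, 25). λ = (25 - 28)/(5 - 26) ≡ 26/8 mod 29. 8⁻¹ ≡ 11 (mod 29), so λ ≡ 25.
  x = λ² - 26 - 5 = 625 - 31 ≡ 14; y = λ·(26 - 14) - 28 ≡ 11. → (14, 11)

(14, 11)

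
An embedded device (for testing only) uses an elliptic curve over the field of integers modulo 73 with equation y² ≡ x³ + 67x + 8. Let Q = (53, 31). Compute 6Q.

(69, 48)

Repeated addition: build up to 6Q.
2Q: tangent at (53, 31): λ = (3·53² + 67)/(2·31) ≡ 26/62. 62⁻¹ ≡ 53 (mod 73) since 62·53 = 3286 ≡ 1, so λ ≡ 26·53 ≡ 64.
  x = λ² - 53 - 53 = 4096 - 106 ≡ 48; y = λ·(53 - 48) - 31 ≡ 70. → (48, 70)
3Q: (48, 70) + (53, 31). λ = (31 - 70)/(53 - 48) ≡ 34/5 mod 73. 5⁻¹ ≡ 44 (mod 73), so λ ≡ 36.
  x = λ² - 48 - 53 = 1296 - 101 ≡ 27; y = λ·(48 - 27) - 70 ≡ 29. → (27, 29)
4Q: (27, 29) + (53, 31). λ = (31 - 29)/(53 - 27) ≡ 2/26 mod 73. 26⁻¹ ≡ 59 (mod 73), so λ ≡ 45.
  x = λ² - 27 - 53 = 2025 - 80 ≡ 47; y = λ·(27 - 47) - 29 ≡ 20. → (47, 20)
5Q: (47, 20) + (53, 31). λ = (31 - 20)/(53 - 47) ≡ 11/6 mod 73. 6⁻¹ ≡ 61 (mod 73), so λ ≡ 14.
  x = λ² - 47 - 53 = 196 - 100 ≡ 23; y = λ·(47 - 23) - 20 ≡ 24. → (23, 24)
6Q: (23, 24) + (53, 31). λ = (31 - 24)/(53 - 23) ≡ 7/30 mod 73. 30⁻¹ ≡ 56 (mod 73) since 30·56 = 1680 ≡ 1, so λ ≡ 27.
  x = λ² - 23 - 53 = 729 - 76 ≡ 69; y = λ·(23 - 69) - 24 ≡ 48. → (69, 48)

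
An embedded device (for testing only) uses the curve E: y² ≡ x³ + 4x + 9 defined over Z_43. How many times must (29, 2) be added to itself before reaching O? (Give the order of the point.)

6

2P: tangent at (29, 2): λ = (3·29² + 4)/(2·2) ≡ 33/4. 4⁻¹ ≡ 11 (mod 43) since 4·11 = 44 ≡ 1, so λ ≡ 33·11 ≡ 19.
  x = λ² - 29 - 29 = 361 - 58 ≡ 2; y = λ·(29 - 2) - 2 ≡ 38. → (2, 38)
3P: (2, 38) + (29, 2). λ = (2 - 38)/(29 - 2) ≡ 7/27 mod 43. 27⁻¹ ≡ 8 (mod 43), so λ ≡ 13.
  x = λ² - 2 - 29 = 169 - 31 ≡ 9; y = λ·(2 - 9) - 38 ≡ 0. → (9, 0)
4P: (9, 0) + (29, 2). λ = (2 - 0)/(29 - 9) ≡ 2/20 mod 43. 20⁻¹ ≡ 28 (mod 43) since 20·28 = 560 ≡ 1, so λ ≡ 13.
  x = λ² - 9 - 29 = 169 - 38 ≡ 2; y = λ·(9 - 2) - 0 ≡ 5. → (2, 5)
5P: (2, 5) + (29, 2). λ = (2 - 5)/(29 - 2) ≡ 40/27 mod 43. 27⁻¹ ≡ 8 (mod 43), so λ ≡ 19.
  x = λ² - 2 - 29 = 361 - 31 ≡ 29; y = λ·(2 - 29) - 5 ≡ 41. → (29, 41)
6P: (29, 41) + (29, 2): same x and y₁ ≡ -y₂, so the sum is O.
6P = O, so the order is 6.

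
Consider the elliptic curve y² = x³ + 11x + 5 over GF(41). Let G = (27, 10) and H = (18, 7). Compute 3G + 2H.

(14, 22)

First 3G:
Repeated addition: build up to 3G.
2G: tangent at (27, 10): λ = (3·27² + 11)/(2·10) ≡ 25/20. 20⁻¹ ≡ 39 (mod 41), so λ ≡ 25·39 ≡ 32.
  x = λ² - 27 - 27 = 1024 - 54 ≡ 27; y = λ·(27 - 27) - 10 ≡ 31. → (27, 31)
3G: (27, 31) + (27, 10): same x and y₁ ≡ -y₂, so the sum is O.
3G = O.
Next 2H:
Repeated addition: build up to 2H.
2H: tangent at (18, 7): λ = (3·18² + 11)/(2·7) ≡ 40/14. 14⁻¹ ≡ 3 (mod 41), so λ ≡ 40·3 ≡ 38.
  x = λ² - 18 - 18 = 1444 - 36 ≡ 14; y = λ·(18 - 14) - 7 ≡ 22. → (14, 22)
2H = (14, 22).
Finally 3G + 2H:
O + (14, 22) = (14, 22) (identity).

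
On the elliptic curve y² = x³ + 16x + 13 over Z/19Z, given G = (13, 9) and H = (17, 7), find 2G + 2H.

(17, 7)

First 2G:
Repeated addition: build up to 2G.
2G: tangent at (13, 9): λ = (3·13² + 16)/(2·9) ≡ 10/18. 18⁻¹ ≡ 18 (mod 19), so λ ≡ 10·18 ≡ 9.
  x = λ² - 13 - 13 = 81 - 26 ≡ 17; y = λ·(13 - 17) - 9 ≡ 12. → (17, 12)
2G = (17, 12).
Next 2H:
Repeated addition: build up to 2H.
2H: tangent at (17, 7): λ = (3·17² + 16)/(2·7) ≡ 9/14. 14⁻¹ ≡ 15 (mod 19) since 14·15 = 210 ≡ 1, so λ ≡ 9·15 ≡ 2.
  x = λ² - 17 - 17 = 4 - 34 ≡ 8; y = λ·(17 - 8) - 7 ≡ 11. → (8, 11)
2H = (8, 11).
Finally 2G + 2H:
(17, 12) + (8, 11). λ = (11 - 12)/(8 - 17) ≡ 18/10 mod 19. 10⁻¹ ≡ 2 (mod 19), so λ ≡ 17.
  x = λ² - 17 - 8 = 289 - 25 ≡ 17; y = λ·(17 - 17) - 12 ≡ 7. → (17, 7)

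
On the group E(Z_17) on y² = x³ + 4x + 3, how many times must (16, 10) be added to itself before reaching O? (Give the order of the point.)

2P: tangent at (16, 10): λ = (3·16² + 4)/(2·10) ≡ 7/3. 3⁻¹ ≡ 6 (mod 17), so λ ≡ 7·6 ≡ 8.
  x = λ² - 16 - 16 = 64 - 32 ≡ 15; y = λ·(16 - 15) - 10 ≡ 15. → (15, 15)
3P: (15, 15) + (16, 10). λ = (10 - 15)/(16 - 15) ≡ 12/1 mod 17. 1⁻¹ ≡ 1 (mod 17) since 1·1 = 1 ≡ 1, so λ ≡ 12.
  x = λ² - 15 - 16 = 144 - 31 ≡ 11; y = λ·(15 - 11) - 15 ≡ 16. → (11, 16)
4P: (11, 16) + (16, 10). λ = (10 - 16)/(16 - 11) ≡ 11/5 mod 17. 5⁻¹ ≡ 7 (mod 17), so λ ≡ 9.
  x = λ² - 11 - 16 = 81 - 27 ≡ 3; y = λ·(11 - 3) - 16 ≡ 5. → (3, 5)
5P: (3, 5) + (16, 10). λ = (10 - 5)/(16 - 3) ≡ 5/13 mod 17. 13⁻¹ ≡ 4 (mod 17), so λ ≡ 3.
  x = λ² - 3 - 16 = 9 - 19 ≡ 7; y = λ·(3 - 7) - 5 ≡ 0. → (7, 0)
6P: (7, 0) + (16, 10). λ = (10 - 0)/(16 - 7) ≡ 10/9 mod 17. 9⁻¹ ≡ 2 (mod 17), so λ ≡ 3.
  x = λ² - 7 - 16 = 9 - 23 ≡ 3; y = λ·(7 - 3) - 0 ≡ 12. → (3, 12)
7P: (3, 12) + (16, 10). λ = (10 - 12)/(16 - 3) ≡ 15/13 mod 17. 13⁻¹ ≡ 4 (mod 17), so λ ≡ 9.
  x = λ² - 3 - 16 = 81 - 19 ≡ 11; y = λ·(3 - 11) - 12 ≡ 1. → (11, 1)
8P: (11, 1) + (16, 10). λ = (10 - 1)/(16 - 11) ≡ 9/5 mod 17. 5⁻¹ ≡ 7 (mod 17) since 5·7 = 35 ≡ 1, so λ ≡ 12.
  x = λ² - 11 - 16 = 144 - 27 ≡ 15; y = λ·(11 - 15) - 1 ≡ 2. → (15, 2)
9P: (15, 2) + (16, 10). λ = (10 - 2)/(16 - 15) ≡ 8/1 mod 17. 1⁻¹ ≡ 1 (mod 17), so λ ≡ 8.
  x = λ² - 15 - 16 = 64 - 31 ≡ 16; y = λ·(15 - 16) - 2 ≡ 7. → (16, 7)
10P: (16, 7) + (16, 10): same x and y₁ ≡ -y₂, so the sum is O.
10P = O, so the order is 10.

10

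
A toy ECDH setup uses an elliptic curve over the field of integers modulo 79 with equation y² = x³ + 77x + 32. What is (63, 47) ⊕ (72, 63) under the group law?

(63, 47) + (72, 63). λ = (63 - 47)/(72 - 63) ≡ 16/9 mod 79. 9⁻¹ ≡ 44 (mod 79) since 9·44 = 396 ≡ 1, so λ ≡ 72.
  x = λ² - 63 - 72 = 5184 - 135 ≡ 72; y = λ·(63 - 72) - 47 ≡ 16. → (72, 16)

(72, 16)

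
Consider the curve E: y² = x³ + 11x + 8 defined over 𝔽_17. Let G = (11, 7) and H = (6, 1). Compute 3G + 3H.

First 3G:
Repeated addition: build up to 3G.
2G: tangent at (11, 7): λ = (3·11² + 11)/(2·7) ≡ 0/14. 14⁻¹ ≡ 11 (mod 17), so λ ≡ 0·11 ≡ 0.
  x = λ² - 11 - 11 = 0 - 22 ≡ 12; y = λ·(11 - 12) - 7 ≡ 10. → (12, 10)
3G: (12, 10) + (11, 7). λ = (7 - 10)/(11 - 12) ≡ 14/16 mod 17. 16⁻¹ ≡ 16 (mod 17) since 16·16 = 256 ≡ 1, so λ ≡ 3.
  x = λ² - 12 - 11 = 9 - 23 ≡ 3; y = λ·(12 - 3) - 10 ≡ 0. → (3, 0)
3G = (3, 0).
Next 3H:
Repeated addition: build up to 3H.
2H: tangent at (6, 1): λ = (3·6² + 11)/(2·1) ≡ 0/2. 2⁻¹ ≡ 9 (mod 17) since 2·9 = 18 ≡ 1, so λ ≡ 0·9 ≡ 0.
  x = λ² - 6 - 6 = 0 - 12 ≡ 5; y = λ·(6 - 5) - 1 ≡ 16. → (5, 16)
3H: (5, 16) + (6, 1). λ = (1 - 16)/(6 - 5) ≡ 2/1 mod 17. 1⁻¹ ≡ 1 (mod 17) since 1·1 = 1 ≡ 1, so λ ≡ 2.
  x = λ² - 5 - 6 = 4 - 11 ≡ 10; y = λ·(5 - 10) - 16 ≡ 8. → (10, 8)
3H = (10, 8).
Finally 3G + 3H:
(3, 0) + (10, 8). λ = (8 - 0)/(10 - 3) ≡ 8/7 mod 17. 7⁻¹ ≡ 5 (mod 17), so λ ≡ 6.
  x = λ² - 3 - 10 = 36 - 13 ≡ 6; y = λ·(3 - 6) - 0 ≡ 16. → (6, 16)

(6, 16)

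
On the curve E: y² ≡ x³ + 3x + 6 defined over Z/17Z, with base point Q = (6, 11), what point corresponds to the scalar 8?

Double-and-add on 8 = (1000)₂. Start with Q = (6, 11) for the leading 1-bit.
double: tangent at (6, 11): λ = (3·6² + 3)/(2·11) ≡ 9/5. 5⁻¹ ≡ 7 (mod 17), so λ ≡ 9·7 ≡ 12.
  x = λ² - 6 - 6 = 144 - 12 ≡ 13; y = λ·(6 - 13) - 11 ≡ 7. → (13, 7)
double: tangent at (13, 7): λ = (3·13² + 3)/(2·7) ≡ 0/14. 14⁻¹ ≡ 11 (mod 17) since 14·11 = 154 ≡ 1, so λ ≡ 0·11 ≡ 0.
  x = λ² - 13 - 13 = 0 - 26 ≡ 8; y = λ·(13 - 8) - 7 ≡ 10. → (8, 10)
double: tangent at (8, 10): λ = (3·8² + 3)/(2·10) ≡ 8/3. 3⁻¹ ≡ 6 (mod 17), so λ ≡ 8·6 ≡ 14.
  x = λ² - 8 - 8 = 196 - 16 ≡ 10; y = λ·(8 - 10) - 10 ≡ 13. → (10, 13)

(10, 13)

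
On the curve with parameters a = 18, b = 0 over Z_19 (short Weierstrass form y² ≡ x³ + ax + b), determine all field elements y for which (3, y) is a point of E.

x³ + 18x + 0 = 81 ≡ 5 (mod 19).
Square roots of 5 mod 19: 9 and 10 (since 9² = 81 ≡ 5).

9, 10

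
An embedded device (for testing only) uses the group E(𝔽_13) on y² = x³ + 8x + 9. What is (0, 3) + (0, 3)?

(9, 11)

tangent at (0, 3): λ = (3·0² + 8)/(2·3) ≡ 8/6. 6⁻¹ ≡ 11 (mod 13) since 6·11 = 66 ≡ 1, so λ ≡ 8·11 ≡ 10.
  x = λ² - 0 - 0 = 100 - 0 ≡ 9; y = λ·(0 - 9) - 3 ≡ 11. → (9, 11)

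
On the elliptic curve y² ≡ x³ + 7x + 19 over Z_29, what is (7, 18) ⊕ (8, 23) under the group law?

(7, 18) + (8, 23). λ = (23 - 18)/(8 - 7) ≡ 5/1 mod 29. 1⁻¹ ≡ 1 (mod 29), so λ ≡ 5.
  x = λ² - 7 - 8 = 25 - 15 ≡ 10; y = λ·(7 - 10) - 18 ≡ 25. → (10, 25)

(10, 25)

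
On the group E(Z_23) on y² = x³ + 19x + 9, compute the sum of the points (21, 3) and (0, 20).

(21, 3) + (0, 20). λ = (20 - 3)/(0 - 21) ≡ 17/2 mod 23. 2⁻¹ ≡ 12 (mod 23), so λ ≡ 20.
  x = λ² - 21 - 0 = 400 - 21 ≡ 11; y = λ·(21 - 11) - 3 ≡ 13. → (11, 13)

(11, 13)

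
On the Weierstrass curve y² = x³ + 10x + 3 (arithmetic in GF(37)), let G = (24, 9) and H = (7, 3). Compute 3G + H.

(13, 31)

First 3G:
Repeated addition: build up to 3G.
2G: tangent at (24, 9): λ = (3·24² + 10)/(2·9) ≡ 36/18. 18⁻¹ ≡ 35 (mod 37), so λ ≡ 36·35 ≡ 2.
  x = λ² - 24 - 24 = 4 - 48 ≡ 30; y = λ·(24 - 30) - 9 ≡ 16. → (30, 16)
3G: (30, 16) + (24, 9). λ = (9 - 16)/(24 - 30) ≡ 30/31 mod 37. 31⁻¹ ≡ 6 (mod 37), so λ ≡ 32.
  x = λ² - 30 - 24 = 1024 - 54 ≡ 8; y = λ·(30 - 8) - 16 ≡ 22. → (8, 22)
3G = (8, 22).
Finally 3G + H:
(8, 22) + (7, 3). λ = (3 - 22)/(7 - 8) ≡ 18/36 mod 37. 36⁻¹ ≡ 36 (mod 37) since 36·36 = 1296 ≡ 1, so λ ≡ 19.
  x = λ² - 8 - 7 = 361 - 15 ≡ 13; y = λ·(8 - 13) - 22 ≡ 31. → (13, 31)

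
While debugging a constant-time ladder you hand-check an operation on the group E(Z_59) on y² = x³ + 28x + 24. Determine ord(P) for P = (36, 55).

2P: tangent at (36, 55): λ = (3·36² + 28)/(2·55) ≡ 22/51. 51⁻¹ ≡ 22 (mod 59), so λ ≡ 22·22 ≡ 12.
  x = λ² - 36 - 36 = 144 - 72 ≡ 13; y = λ·(36 - 13) - 55 ≡ 44. → (13, 44)
3P: (13, 44) + (36, 55). λ = (55 - 44)/(36 - 13) ≡ 11/23 mod 59. 23⁻¹ ≡ 18 (mod 59), so λ ≡ 21.
  x = λ² - 13 - 36 = 441 - 49 ≡ 38; y = λ·(13 - 38) - 44 ≡ 21. → (38, 21)
4P: (38, 21) + (36, 55). λ = (55 - 21)/(36 - 38) ≡ 34/57 mod 59. 57⁻¹ ≡ 29 (mod 59), so λ ≡ 42.
  x = λ² - 38 - 36 = 1764 - 74 ≡ 38; y = λ·(38 - 38) - 21 ≡ 38. → (38, 38)
5P: (38, 38) + (36, 55). λ = (55 - 38)/(36 - 38) ≡ 17/57 mod 59. 57⁻¹ ≡ 29 (mod 59) since 57·29 = 1653 ≡ 1, so λ ≡ 21.
  x = λ² - 38 - 36 = 441 - 74 ≡ 13; y = λ·(38 - 13) - 38 ≡ 15. → (13, 15)
6P: (13, 15) + (36, 55). λ = (55 - 15)/(36 - 13) ≡ 40/23 mod 59. 23⁻¹ ≡ 18 (mod 59) since 23·18 = 414 ≡ 1, so λ ≡ 12.
  x = λ² - 13 - 36 = 144 - 49 ≡ 36; y = λ·(13 - 36) - 15 ≡ 4. → (36, 4)
7P: (36, 4) + (36, 55): same x and y₁ ≡ -y₂, so the sum is O.
7P = O, so the order is 7.

7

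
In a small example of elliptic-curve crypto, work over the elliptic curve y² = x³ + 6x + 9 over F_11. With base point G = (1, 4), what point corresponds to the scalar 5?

O

Repeated addition: build up to 5G.
2G: tangent at (1, 4): λ = (3·1² + 6)/(2·4) ≡ 9/8. 8⁻¹ ≡ 7 (mod 11), so λ ≡ 9·7 ≡ 8.
  x = λ² - 1 - 1 = 64 - 2 ≡ 7; y = λ·(1 - 7) - 4 ≡ 3. → (7, 3)
3G: (7, 3) + (1, 4). λ = (4 - 3)/(1 - 7) ≡ 1/5 mod 11. 5⁻¹ ≡ 9 (mod 11) since 5·9 = 45 ≡ 1, so λ ≡ 9.
  x = λ² - 7 - 1 = 81 - 8 ≡ 7; y = λ·(7 - 7) - 3 ≡ 8. → (7, 8)
4G: (7, 8) + (1, 4). λ = (4 - 8)/(1 - 7) ≡ 7/5 mod 11. 5⁻¹ ≡ 9 (mod 11), so λ ≡ 8.
  x = λ² - 7 - 1 = 64 - 8 ≡ 1; y = λ·(7 - 1) - 8 ≡ 7. → (1, 7)
5G: (1, 7) + (1, 4): same x and y₁ ≡ -y₂, so the sum is ∞.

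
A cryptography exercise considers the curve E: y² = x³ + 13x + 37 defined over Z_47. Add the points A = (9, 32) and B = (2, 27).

(25, 17)

(9, 32) + (2, 27). λ = (27 - 32)/(2 - 9) ≡ 42/40 mod 47. 40⁻¹ ≡ 20 (mod 47) since 40·20 = 800 ≡ 1, so λ ≡ 41.
  x = λ² - 9 - 2 = 1681 - 11 ≡ 25; y = λ·(9 - 25) - 32 ≡ 17. → (25, 17)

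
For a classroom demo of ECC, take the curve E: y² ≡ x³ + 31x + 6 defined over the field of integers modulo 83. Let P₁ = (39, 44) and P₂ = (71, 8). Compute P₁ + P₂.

(43, 2)

(39, 44) + (71, 8). λ = (8 - 44)/(71 - 39) ≡ 47/32 mod 83. 32⁻¹ ≡ 13 (mod 83) since 32·13 = 416 ≡ 1, so λ ≡ 30.
  x = λ² - 39 - 71 = 900 - 110 ≡ 43; y = λ·(39 - 43) - 44 ≡ 2. → (43, 2)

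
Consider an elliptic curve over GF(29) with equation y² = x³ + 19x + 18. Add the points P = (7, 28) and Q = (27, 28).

(24, 1)

(7, 28) + (27, 28). λ = (28 - 28)/(27 - 7) ≡ 0/20 mod 29. 20⁻¹ ≡ 16 (mod 29) since 20·16 = 320 ≡ 1, so λ ≡ 0.
  x = λ² - 7 - 27 = 0 - 34 ≡ 24; y = λ·(7 - 24) - 28 ≡ 1. → (24, 1)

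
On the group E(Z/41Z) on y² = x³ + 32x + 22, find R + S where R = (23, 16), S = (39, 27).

(23, 16) + (39, 27). λ = (27 - 16)/(39 - 23) ≡ 11/16 mod 41. 16⁻¹ ≡ 18 (mod 41) since 16·18 = 288 ≡ 1, so λ ≡ 34.
  x = λ² - 23 - 39 = 1156 - 62 ≡ 28; y = λ·(23 - 28) - 16 ≡ 19. → (28, 19)

(28, 19)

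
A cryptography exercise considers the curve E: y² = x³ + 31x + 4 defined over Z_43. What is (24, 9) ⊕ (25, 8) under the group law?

(38, 5)

(24, 9) + (25, 8). λ = (8 - 9)/(25 - 24) ≡ 42/1 mod 43. 1⁻¹ ≡ 1 (mod 43) since 1·1 = 1 ≡ 1, so λ ≡ 42.
  x = λ² - 24 - 25 = 1764 - 49 ≡ 38; y = λ·(24 - 38) - 9 ≡ 5. → (38, 5)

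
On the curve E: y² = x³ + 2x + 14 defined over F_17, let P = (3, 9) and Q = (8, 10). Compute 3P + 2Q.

(5, 9)

First 3P:
Repeated addition: build up to 3P.
2P: tangent at (3, 9): λ = (3·3² + 2)/(2·9) ≡ 12/1. 1⁻¹ ≡ 1 (mod 17), so λ ≡ 12·1 ≡ 12.
  x = λ² - 3 - 3 = 144 - 6 ≡ 2; y = λ·(3 - 2) - 9 ≡ 3. → (2, 3)
3P: (2, 3) + (3, 9). λ = (9 - 3)/(3 - 2) ≡ 6/1 mod 17. 1⁻¹ ≡ 1 (mod 17), so λ ≡ 6.
  x = λ² - 2 - 3 = 36 - 5 ≡ 14; y = λ·(2 - 14) - 3 ≡ 10. → (14, 10)
3P = (14, 10).
Next 2Q:
Repeated addition: build up to 2Q.
2Q: tangent at (8, 10): λ = (3·8² + 2)/(2·10) ≡ 7/3. 3⁻¹ ≡ 6 (mod 17), so λ ≡ 7·6 ≡ 8.
  x = λ² - 8 - 8 = 64 - 16 ≡ 14; y = λ·(8 - 14) - 10 ≡ 10. → (14, 10)
2Q = (14, 10).
Finally 3P + 2Q:
tangent at (14, 10): λ = (3·14² + 2)/(2·10) ≡ 12/3. 3⁻¹ ≡ 6 (mod 17) since 3·6 = 18 ≡ 1, so λ ≡ 12·6 ≡ 4.
  x = λ² - 14 - 14 = 16 - 28 ≡ 5; y = λ·(14 - 5) - 10 ≡ 9. → (5, 9)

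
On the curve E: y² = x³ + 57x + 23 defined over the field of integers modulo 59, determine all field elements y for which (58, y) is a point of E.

none

x³ + 57x + 23 = 198441 ≡ 24 (mod 59).
24 is a non-residue mod 59; no y exists.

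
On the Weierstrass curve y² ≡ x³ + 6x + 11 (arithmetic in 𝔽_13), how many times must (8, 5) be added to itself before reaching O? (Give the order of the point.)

5

2P: tangent at (8, 5): λ = (3·8² + 6)/(2·5) ≡ 3/10. 10⁻¹ ≡ 4 (mod 13) since 10·4 = 40 ≡ 1, so λ ≡ 3·4 ≡ 12.
  x = λ² - 8 - 8 = 144 - 16 ≡ 11; y = λ·(8 - 11) - 5 ≡ 11. → (11, 11)
3P: (11, 11) + (8, 5). λ = (5 - 11)/(8 - 11) ≡ 7/10 mod 13. 10⁻¹ ≡ 4 (mod 13), so λ ≡ 2.
  x = λ² - 11 - 8 = 4 - 19 ≡ 11; y = λ·(11 - 11) - 11 ≡ 2. → (11, 2)
4P: (11, 2) + (8, 5). λ = (5 - 2)/(8 - 11) ≡ 3/10 mod 13. 10⁻¹ ≡ 4 (mod 13) since 10·4 = 40 ≡ 1, so λ ≡ 12.
  x = λ² - 11 - 8 = 144 - 19 ≡ 8; y = λ·(11 - 8) - 2 ≡ 8. → (8, 8)
5P: (8, 8) + (8, 5): same x and y₁ ≡ -y₂, so the sum is O.
5P = O, so the order is 5.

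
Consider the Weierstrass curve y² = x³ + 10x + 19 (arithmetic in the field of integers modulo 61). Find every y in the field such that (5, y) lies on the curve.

x³ + 10x + 19 = 194 ≡ 11 (mod 61).
11 is a non-residue mod 61; no y exists.

none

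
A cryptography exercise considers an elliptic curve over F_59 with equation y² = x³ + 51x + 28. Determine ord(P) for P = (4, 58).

2P: tangent at (4, 58): λ = (3·4² + 51)/(2·58) ≡ 40/57. 57⁻¹ ≡ 29 (mod 59), so λ ≡ 40·29 ≡ 39.
  x = λ² - 4 - 4 = 1521 - 8 ≡ 38; y = λ·(4 - 38) - 58 ≡ 32. → (38, 32)
3P: (38, 32) + (4, 58). λ = (58 - 32)/(4 - 38) ≡ 26/25 mod 59. 25⁻¹ ≡ 26 (mod 59) since 25·26 = 650 ≡ 1, so λ ≡ 27.
  x = λ² - 38 - 4 = 729 - 42 ≡ 38; y = λ·(38 - 38) - 32 ≡ 27. → (38, 27)
4P: (38, 27) + (4, 58). λ = (58 - 27)/(4 - 38) ≡ 31/25 mod 59. 25⁻¹ ≡ 26 (mod 59), so λ ≡ 39.
  x = λ² - 38 - 4 = 1521 - 42 ≡ 4; y = λ·(38 - 4) - 27 ≡ 1. → (4, 1)
5P: (4, 1) + (4, 58): same x and y₁ ≡ -y₂, so the sum is O.
5P = O, so the order is 5.

5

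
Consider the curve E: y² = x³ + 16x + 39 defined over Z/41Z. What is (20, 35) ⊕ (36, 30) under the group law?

(8, 33)

(20, 35) + (36, 30). λ = (30 - 35)/(36 - 20) ≡ 36/16 mod 41. 16⁻¹ ≡ 18 (mod 41) since 16·18 = 288 ≡ 1, so λ ≡ 33.
  x = λ² - 20 - 36 = 1089 - 56 ≡ 8; y = λ·(20 - 8) - 35 ≡ 33. → (8, 33)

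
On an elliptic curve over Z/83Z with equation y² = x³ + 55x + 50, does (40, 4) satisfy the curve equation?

y² = 4² ≡ 16; x³ + 55x + 50 = 66250 ≡ 16 (mod 83). 16 = 16.

yes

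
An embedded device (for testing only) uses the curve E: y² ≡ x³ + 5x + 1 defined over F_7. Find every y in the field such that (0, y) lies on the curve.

1, 6

x³ + 5x + 1 = 1 ≡ 1 (mod 7).
Square roots of 1 mod 7: 1 and 6 (since 1² = 1 ≡ 1).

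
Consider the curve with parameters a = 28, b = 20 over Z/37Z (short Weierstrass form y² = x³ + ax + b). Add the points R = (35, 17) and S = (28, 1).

(35, 17) + (28, 1). λ = (1 - 17)/(28 - 35) ≡ 21/30 mod 37. 30⁻¹ ≡ 21 (mod 37), so λ ≡ 34.
  x = λ² - 35 - 28 = 1156 - 63 ≡ 20; y = λ·(35 - 20) - 17 ≡ 12. → (20, 12)

(20, 12)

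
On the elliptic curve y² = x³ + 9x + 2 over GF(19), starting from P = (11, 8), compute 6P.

Double-and-add on 6 = (110)₂. Start with P = (11, 8) for the leading 1-bit.
double: tangent at (11, 8): λ = (3·11² + 9)/(2·8) ≡ 11/16. 16⁻¹ ≡ 6 (mod 19), so λ ≡ 11·6 ≡ 9.
  x = λ² - 11 - 11 = 81 - 22 ≡ 2; y = λ·(11 - 2) - 8 ≡ 16. → (2, 16)
add P: (2, 16) + (11, 8). λ = (8 - 16)/(11 - 2) ≡ 11/9 mod 19. 9⁻¹ ≡ 17 (mod 19) since 9·17 = 153 ≡ 1, so λ ≡ 16.
  x = λ² - 2 - 11 = 256 - 13 ≡ 15; y = λ·(2 - 15) - 16 ≡ 4. → (15, 4)
double: tangent at (15, 4): λ = (3·15² + 9)/(2·4) ≡ 0/8. 8⁻¹ ≡ 12 (mod 19), so λ ≡ 0·12 ≡ 0.
  x = λ² - 15 - 15 = 0 - 30 ≡ 8; y = λ·(15 - 8) - 4 ≡ 15. → (8, 15)

(8, 15)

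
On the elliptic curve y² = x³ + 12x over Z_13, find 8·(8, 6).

O

Write Q = (8, 6).
Repeated addition: build up to 8Q.
2Q: tangent at (8, 6): λ = (3·8² + 12)/(2·6) ≡ 9/12. 12⁻¹ ≡ 12 (mod 13), so λ ≡ 9·12 ≡ 4.
  x = λ² - 8 - 8 = 16 - 16 ≡ 0; y = λ·(8 - 0) - 6 ≡ 0. → (0, 0)
3Q: (0, 0) + (8, 6). λ = (6 - 0)/(8 - 0) ≡ 6/8 mod 13. 8⁻¹ ≡ 5 (mod 13), so λ ≡ 4.
  x = λ² - 0 - 8 = 16 - 8 ≡ 8; y = λ·(0 - 8) - 0 ≡ 7. → (8, 7)
4Q: (8, 7) + (8, 6): same x and y₁ ≡ -y₂, so the sum is O.
5Q: O + (8, 6) = (8, 6) (identity).
6Q: tangent at (8, 6): λ = (3·8² + 12)/(2·6) ≡ 9/12. 12⁻¹ ≡ 12 (mod 13), so λ ≡ 9·12 ≡ 4.
  x = λ² - 8 - 8 = 16 - 16 ≡ 0; y = λ·(8 - 0) - 6 ≡ 0. → (0, 0)
7Q: (0, 0) + (8, 6). λ = (6 - 0)/(8 - 0) ≡ 6/8 mod 13. 8⁻¹ ≡ 5 (mod 13), so λ ≡ 4.
  x = λ² - 0 - 8 = 16 - 8 ≡ 8; y = λ·(0 - 8) - 0 ≡ 7. → (8, 7)
8Q: (8, 7) + (8, 6): same x and y₁ ≡ -y₂, so the sum is O.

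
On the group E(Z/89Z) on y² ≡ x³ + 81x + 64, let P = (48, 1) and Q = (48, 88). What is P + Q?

The two points share x = 48 and their y-coordinates satisfy 1 + 88 ≡ 0 (mod 89), so they are inverses. Their sum is the point at infinity.

O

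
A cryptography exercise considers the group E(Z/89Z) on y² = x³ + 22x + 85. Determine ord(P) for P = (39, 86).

2P: tangent at (39, 86): λ = (3·39² + 22)/(2·86) ≡ 46/83. 83⁻¹ ≡ 74 (mod 89), so λ ≡ 46·74 ≡ 22.
  x = λ² - 39 - 39 = 484 - 78 ≡ 50; y = λ·(39 - 50) - 86 ≡ 28. → (50, 28)
3P: (50, 28) + (39, 86). λ = (86 - 28)/(39 - 50) ≡ 58/78 mod 89. 78⁻¹ ≡ 8 (mod 89) since 78·8 = 624 ≡ 1, so λ ≡ 19.
  x = λ² - 50 - 39 = 361 - 89 ≡ 5; y = λ·(50 - 5) - 28 ≡ 26. → (5, 26)
4P: (5, 26) + (39, 86). λ = (86 - 26)/(39 - 5) ≡ 60/34 mod 89. 34⁻¹ ≡ 55 (mod 89) since 34·55 = 1870 ≡ 1, so λ ≡ 7.
  x = λ² - 5 - 39 = 49 - 44 ≡ 5; y = λ·(5 - 5) - 26 ≡ 63. → (5, 63)
5P: (5, 63) + (39, 86). λ = (86 - 63)/(39 - 5) ≡ 23/34 mod 89. 34⁻¹ ≡ 55 (mod 89), so λ ≡ 19.
  x = λ² - 5 - 39 = 361 - 44 ≡ 50; y = λ·(5 - 50) - 63 ≡ 61. → (50, 61)
6P: (50, 61) + (39, 86). λ = (86 - 61)/(39 - 50) ≡ 25/78 mod 89. 78⁻¹ ≡ 8 (mod 89), so λ ≡ 22.
  x = λ² - 50 - 39 = 484 - 89 ≡ 39; y = λ·(50 - 39) - 61 ≡ 3. → (39, 3)
7P: (39, 3) + (39, 86): same x and y₁ ≡ -y₂, so the sum is O.
7P = O, so the order is 7.

7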